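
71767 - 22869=48898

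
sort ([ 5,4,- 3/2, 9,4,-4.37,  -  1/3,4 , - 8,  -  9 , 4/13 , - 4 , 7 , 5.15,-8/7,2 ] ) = [-9, - 8, -4.37,  -  4,-3/2 , - 8/7, - 1/3, 4/13, 2, 4 , 4, 4  ,  5 , 5.15,  7,  9]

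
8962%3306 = 2350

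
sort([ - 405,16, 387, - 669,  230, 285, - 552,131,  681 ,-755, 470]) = [  -  755, - 669,  -  552,  -  405, 16,131, 230,  285, 387, 470,681 ] 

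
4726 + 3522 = 8248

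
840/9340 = 42/467 = 0.09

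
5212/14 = 372 + 2/7 = 372.29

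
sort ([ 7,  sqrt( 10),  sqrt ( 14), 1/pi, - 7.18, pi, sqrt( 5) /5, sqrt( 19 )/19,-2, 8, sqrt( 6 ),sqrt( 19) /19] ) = [ - 7.18,-2, sqrt ( 19) /19, sqrt( 19 ) /19,1/pi, sqrt( 5)/5  ,  sqrt( 6) , pi, sqrt( 10),sqrt( 14), 7, 8 ]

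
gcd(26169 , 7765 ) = 1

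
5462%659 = 190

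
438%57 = 39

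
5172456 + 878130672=883303128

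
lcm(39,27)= 351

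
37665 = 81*465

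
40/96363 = 40/96363 =0.00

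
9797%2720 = 1637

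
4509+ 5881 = 10390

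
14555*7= 101885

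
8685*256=2223360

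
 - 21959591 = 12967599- 34927190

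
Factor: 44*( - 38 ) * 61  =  - 2^3* 11^1 *19^1*61^1 = - 101992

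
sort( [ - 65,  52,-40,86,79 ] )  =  [-65, -40, 52, 79 , 86]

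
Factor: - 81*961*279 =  - 3^6 * 31^3 = - 21717639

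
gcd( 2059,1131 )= 29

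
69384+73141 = 142525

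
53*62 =3286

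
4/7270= 2/3635 =0.00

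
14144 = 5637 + 8507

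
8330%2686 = 272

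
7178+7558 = 14736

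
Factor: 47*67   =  47^1*67^1 = 3149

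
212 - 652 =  - 440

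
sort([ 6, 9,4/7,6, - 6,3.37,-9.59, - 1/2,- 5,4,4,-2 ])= [  -  9.59 , - 6, - 5, - 2,-1/2,4/7,3.37,4,4,6,6,9 ] 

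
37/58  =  37/58 = 0.64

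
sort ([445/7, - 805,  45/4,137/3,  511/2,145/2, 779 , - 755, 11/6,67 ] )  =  [ - 805, - 755, 11/6, 45/4, 137/3, 445/7, 67,145/2,  511/2, 779] 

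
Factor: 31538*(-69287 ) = -2185173406 = -2^1*13^1 * 193^1*359^1 * 1213^1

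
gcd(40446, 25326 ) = 378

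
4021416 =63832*63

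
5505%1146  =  921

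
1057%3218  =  1057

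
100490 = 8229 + 92261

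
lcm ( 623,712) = 4984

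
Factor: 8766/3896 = 2^( - 2 ) * 3^2 = 9/4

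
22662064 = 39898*568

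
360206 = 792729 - 432523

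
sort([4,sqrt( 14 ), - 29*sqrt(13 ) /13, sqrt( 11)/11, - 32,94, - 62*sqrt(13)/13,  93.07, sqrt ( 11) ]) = [-32 ,-62*sqrt( 13 )/13, - 29  *sqrt( 13)/13,sqrt(11) /11, sqrt( 11), sqrt(14 ), 4,93.07,  94]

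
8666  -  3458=5208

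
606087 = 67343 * 9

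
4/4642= 2/2321 = 0.00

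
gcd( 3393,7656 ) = 87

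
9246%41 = 21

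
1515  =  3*505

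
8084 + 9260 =17344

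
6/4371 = 2/1457 = 0.00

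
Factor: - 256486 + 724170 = 467684 = 2^2*7^1*16703^1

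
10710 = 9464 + 1246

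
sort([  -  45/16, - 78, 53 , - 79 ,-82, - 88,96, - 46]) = [ - 88, - 82, - 79 , - 78, - 46, - 45/16, 53 , 96]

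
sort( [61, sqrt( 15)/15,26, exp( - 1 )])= [sqrt(15)/15, exp( - 1),26,61 ] 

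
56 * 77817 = 4357752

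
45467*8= 363736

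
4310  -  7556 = -3246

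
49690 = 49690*1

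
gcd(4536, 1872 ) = 72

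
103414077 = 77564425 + 25849652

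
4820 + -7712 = - 2892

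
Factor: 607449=3^1 * 19^1 *10657^1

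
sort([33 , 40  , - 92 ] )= [ - 92,33,40]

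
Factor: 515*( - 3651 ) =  - 3^1 * 5^1*103^1*1217^1 = - 1880265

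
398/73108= 199/36554 = 0.01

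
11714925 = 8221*1425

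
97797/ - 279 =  - 32599/93 = -350.53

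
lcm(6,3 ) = 6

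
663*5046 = 3345498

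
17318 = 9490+7828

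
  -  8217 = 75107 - 83324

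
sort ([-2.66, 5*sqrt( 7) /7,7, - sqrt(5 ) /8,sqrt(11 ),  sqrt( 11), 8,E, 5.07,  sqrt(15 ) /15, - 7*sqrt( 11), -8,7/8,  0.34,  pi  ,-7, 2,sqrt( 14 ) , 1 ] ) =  [-7*sqrt( 11 ), - 8, - 7,-2.66, - sqrt(5 )/8, sqrt( 15 )/15 , 0.34, 7/8, 1,5 * sqrt( 7 )/7 , 2, E,  pi,sqrt(11 ),  sqrt ( 11),sqrt( 14), 5.07, 7, 8] 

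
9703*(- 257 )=-2493671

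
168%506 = 168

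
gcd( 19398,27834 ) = 6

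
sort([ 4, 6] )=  [4,  6]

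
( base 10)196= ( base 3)21021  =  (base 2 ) 11000100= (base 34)5q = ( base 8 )304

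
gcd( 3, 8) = 1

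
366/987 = 122/329 = 0.37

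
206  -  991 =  - 785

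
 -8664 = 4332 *( - 2) 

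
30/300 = 1/10 = 0.10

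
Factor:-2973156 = -2^2 * 3^1*  41^1 * 6043^1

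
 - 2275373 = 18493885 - 20769258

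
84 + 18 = 102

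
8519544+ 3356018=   11875562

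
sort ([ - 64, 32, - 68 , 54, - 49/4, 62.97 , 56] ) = [- 68, - 64, - 49/4 , 32, 54, 56,62.97 ] 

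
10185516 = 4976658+5208858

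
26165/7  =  26165/7 = 3737.86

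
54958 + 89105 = 144063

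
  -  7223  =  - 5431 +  - 1792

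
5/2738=5/2738  =  0.00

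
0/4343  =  0= 0.00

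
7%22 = 7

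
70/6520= 7/652 = 0.01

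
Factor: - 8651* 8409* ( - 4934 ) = 2^1*3^1 * 41^1*211^1*2467^1*2803^1 = 358930041906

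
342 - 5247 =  - 4905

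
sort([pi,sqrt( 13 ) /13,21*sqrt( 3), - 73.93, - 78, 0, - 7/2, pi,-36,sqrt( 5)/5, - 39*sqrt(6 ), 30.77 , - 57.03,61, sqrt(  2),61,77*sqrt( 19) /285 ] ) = [ - 39*sqrt( 6 ), - 78, - 73.93, - 57.03,-36 , - 7/2,0,sqrt( 13) /13,sqrt( 5) /5,77*sqrt(19 ) /285,  sqrt(2 ), pi, pi, 30.77 , 21*sqrt( 3 ),  61,61 ]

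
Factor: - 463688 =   -  2^3*149^1*389^1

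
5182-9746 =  - 4564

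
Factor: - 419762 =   -  2^1*7^1*29983^1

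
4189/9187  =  4189/9187= 0.46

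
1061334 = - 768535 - - 1829869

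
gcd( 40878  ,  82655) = 1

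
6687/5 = 6687/5 = 1337.40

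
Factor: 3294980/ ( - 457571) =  -2^2*5^1*13^1* 19^1*23^1*29^1*457571^(-1)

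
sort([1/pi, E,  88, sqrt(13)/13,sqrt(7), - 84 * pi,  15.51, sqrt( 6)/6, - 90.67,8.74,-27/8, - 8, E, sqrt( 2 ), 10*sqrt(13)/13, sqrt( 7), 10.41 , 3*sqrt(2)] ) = [- 84 * pi, - 90.67, - 8  , - 27/8,sqrt(13) /13,1/pi,sqrt(6) /6, sqrt(2), sqrt(7),sqrt( 7), E , E , 10*sqrt(13 ) /13,3*sqrt(2), 8.74, 10.41,15.51 , 88 ] 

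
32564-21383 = 11181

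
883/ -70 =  - 883/70 =- 12.61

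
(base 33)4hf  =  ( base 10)4932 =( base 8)11504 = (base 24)8dc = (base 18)F40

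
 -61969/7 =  - 8853 + 2/7 = - 8852.71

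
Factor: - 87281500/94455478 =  - 43640750/47227739=- 2^1 * 5^3*13^( - 1)*227^1 * 769^1*3632903^(-1 ) 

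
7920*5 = 39600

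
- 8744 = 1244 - 9988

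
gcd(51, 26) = 1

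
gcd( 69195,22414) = 7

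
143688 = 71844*2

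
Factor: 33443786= 2^1*29^1*576617^1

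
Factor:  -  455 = - 5^1*7^1 * 13^1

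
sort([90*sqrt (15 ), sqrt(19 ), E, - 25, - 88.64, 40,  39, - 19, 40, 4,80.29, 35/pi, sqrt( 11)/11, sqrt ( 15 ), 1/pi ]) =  [ - 88.64,  -  25, - 19,sqrt( 11)/11 , 1/pi, E,sqrt(15 ),4, sqrt( 19), 35/pi,39, 40, 40,  80.29, 90*sqrt(15)]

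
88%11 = 0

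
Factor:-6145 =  - 5^1*1229^1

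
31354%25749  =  5605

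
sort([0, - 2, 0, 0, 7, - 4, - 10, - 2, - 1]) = [ -10,-4,  -  2,  -  2, - 1, 0, 0, 0,7] 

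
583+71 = 654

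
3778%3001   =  777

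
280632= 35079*8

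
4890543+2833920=7724463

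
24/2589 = 8/863= 0.01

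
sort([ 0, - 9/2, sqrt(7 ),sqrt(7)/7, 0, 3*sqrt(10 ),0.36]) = [ - 9/2,0, 0,0.36,  sqrt(7) /7,sqrt(7),  3*sqrt( 10)]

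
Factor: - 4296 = -2^3*3^1 * 179^1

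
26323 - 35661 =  - 9338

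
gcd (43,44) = 1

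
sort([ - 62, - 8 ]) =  [ - 62,- 8 ] 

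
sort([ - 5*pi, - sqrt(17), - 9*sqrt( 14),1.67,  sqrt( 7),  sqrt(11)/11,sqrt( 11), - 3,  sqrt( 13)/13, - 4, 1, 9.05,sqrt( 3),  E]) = [-9*sqrt( 14) , - 5*pi, - sqrt( 17),-4, - 3,sqrt(13 ) /13,  sqrt( 11) /11,  1,1.67,  sqrt( 3),sqrt( 7),E,  sqrt( 11),9.05] 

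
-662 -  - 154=-508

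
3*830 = 2490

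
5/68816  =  5/68816=0.00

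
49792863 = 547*91029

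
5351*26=139126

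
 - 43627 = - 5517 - 38110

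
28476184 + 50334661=78810845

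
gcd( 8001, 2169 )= 9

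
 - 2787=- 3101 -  - 314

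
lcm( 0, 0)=0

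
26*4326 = 112476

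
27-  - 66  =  93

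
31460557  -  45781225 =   -  14320668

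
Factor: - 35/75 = -7/15  =  -  3^(  -  1)*5^ (-1)*7^1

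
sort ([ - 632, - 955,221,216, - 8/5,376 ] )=[ - 955, - 632, - 8/5, 216, 221,376 ] 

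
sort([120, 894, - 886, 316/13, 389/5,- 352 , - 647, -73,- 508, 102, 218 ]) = [ - 886,  -  647,-508 , - 352, - 73,316/13,  389/5,102 , 120, 218 , 894]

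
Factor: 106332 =2^2*3^1*8861^1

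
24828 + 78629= 103457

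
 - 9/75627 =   -  1 + 8402/8403 = - 0.00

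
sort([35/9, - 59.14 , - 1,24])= [ - 59.14, - 1, 35/9, 24]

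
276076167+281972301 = 558048468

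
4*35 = 140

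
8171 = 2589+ 5582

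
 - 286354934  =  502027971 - 788382905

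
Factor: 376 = 2^3 * 47^1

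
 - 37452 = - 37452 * 1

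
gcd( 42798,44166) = 6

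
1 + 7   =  8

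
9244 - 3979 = 5265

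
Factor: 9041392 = 2^4 *23^1* 79^1*311^1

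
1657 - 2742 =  - 1085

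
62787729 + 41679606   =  104467335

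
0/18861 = 0 = 0.00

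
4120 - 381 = 3739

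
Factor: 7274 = 2^1*3637^1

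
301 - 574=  - 273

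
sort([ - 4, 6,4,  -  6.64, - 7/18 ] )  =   [-6.64, - 4,-7/18,4, 6 ] 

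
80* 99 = 7920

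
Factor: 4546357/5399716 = 2^(-2)*7^( - 1)*47^1*96731^1*192847^( - 1) 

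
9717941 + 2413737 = 12131678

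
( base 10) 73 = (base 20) 3d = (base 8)111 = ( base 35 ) 23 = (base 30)2D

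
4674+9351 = 14025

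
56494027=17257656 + 39236371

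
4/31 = 4/31 = 0.13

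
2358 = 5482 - 3124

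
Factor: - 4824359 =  - 4824359^1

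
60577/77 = 786 + 5/7= 786.71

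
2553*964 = 2461092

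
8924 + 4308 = 13232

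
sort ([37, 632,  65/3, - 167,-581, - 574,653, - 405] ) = [ - 581, - 574,-405,-167, 65/3, 37,632, 653]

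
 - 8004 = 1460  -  9464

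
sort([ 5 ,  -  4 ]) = [ - 4 , 5 ]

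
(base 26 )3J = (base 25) 3M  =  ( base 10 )97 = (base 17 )5c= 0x61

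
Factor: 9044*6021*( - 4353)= - 2^2*3^4*7^1*17^1*19^1*223^1*1451^1  =  - 237037931172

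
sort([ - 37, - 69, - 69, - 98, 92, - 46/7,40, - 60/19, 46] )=[ - 98,-69, - 69, - 37, - 46/7, - 60/19, 40, 46, 92] 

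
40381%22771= 17610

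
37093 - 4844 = 32249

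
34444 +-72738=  - 38294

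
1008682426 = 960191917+48490509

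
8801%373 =222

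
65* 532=34580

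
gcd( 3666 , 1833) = 1833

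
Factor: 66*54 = 3564 = 2^2 * 3^4*11^1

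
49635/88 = 564 + 3/88 = 564.03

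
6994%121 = 97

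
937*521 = 488177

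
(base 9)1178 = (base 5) 12011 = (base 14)46d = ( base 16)371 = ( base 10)881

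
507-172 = 335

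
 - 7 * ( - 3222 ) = 22554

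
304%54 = 34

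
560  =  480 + 80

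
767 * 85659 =65700453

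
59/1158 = 59/1158 = 0.05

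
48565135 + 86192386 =134757521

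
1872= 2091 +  - 219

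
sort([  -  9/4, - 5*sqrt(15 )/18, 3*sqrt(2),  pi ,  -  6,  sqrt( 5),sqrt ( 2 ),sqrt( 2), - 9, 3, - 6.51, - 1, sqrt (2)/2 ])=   [ - 9, - 6.51,  -  6, - 9/4,-5 * sqrt( 15) /18,-1,sqrt(2 )/2,sqrt ( 2 ), sqrt( 2), sqrt(5), 3, pi,3 * sqrt ( 2 ) ] 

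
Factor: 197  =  197^1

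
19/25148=19/25148 = 0.00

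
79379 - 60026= 19353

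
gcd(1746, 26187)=3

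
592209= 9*65801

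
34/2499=2/147 =0.01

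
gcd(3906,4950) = 18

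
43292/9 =43292/9 =4810.22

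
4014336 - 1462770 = 2551566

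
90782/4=45391/2=22695.50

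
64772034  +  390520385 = 455292419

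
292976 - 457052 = -164076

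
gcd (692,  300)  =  4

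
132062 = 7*18866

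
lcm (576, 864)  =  1728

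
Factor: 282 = 2^1 *3^1*47^1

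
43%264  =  43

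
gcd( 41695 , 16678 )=8339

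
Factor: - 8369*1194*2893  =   - 2^1*3^1*11^1*199^1*263^1 * 8369^1 = -28908551298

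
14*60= 840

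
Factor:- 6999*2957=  - 20696043 = - 3^1*2333^1 * 2957^1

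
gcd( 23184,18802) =14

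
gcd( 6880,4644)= 172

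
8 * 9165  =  73320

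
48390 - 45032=3358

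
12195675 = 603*20225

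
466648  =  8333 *56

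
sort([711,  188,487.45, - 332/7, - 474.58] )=[ - 474.58, - 332/7,188, 487.45 , 711]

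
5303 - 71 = 5232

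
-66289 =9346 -75635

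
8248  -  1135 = 7113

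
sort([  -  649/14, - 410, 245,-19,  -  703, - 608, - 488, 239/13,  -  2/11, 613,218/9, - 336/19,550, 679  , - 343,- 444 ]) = [- 703, - 608, - 488, - 444,- 410,-343,-649/14 , - 19, - 336/19, - 2/11,  239/13, 218/9 , 245,550, 613,  679] 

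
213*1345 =286485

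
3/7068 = 1/2356=0.00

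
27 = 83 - 56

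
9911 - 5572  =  4339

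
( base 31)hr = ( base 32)HA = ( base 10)554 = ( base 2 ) 1000101010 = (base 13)338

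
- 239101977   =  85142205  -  324244182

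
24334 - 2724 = 21610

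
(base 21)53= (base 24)4C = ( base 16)6C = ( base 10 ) 108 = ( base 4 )1230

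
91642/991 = 91642/991 = 92.47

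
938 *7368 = 6911184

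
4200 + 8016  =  12216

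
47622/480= 7937/80  =  99.21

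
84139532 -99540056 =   -  15400524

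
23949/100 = 239 + 49/100= 239.49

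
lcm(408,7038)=28152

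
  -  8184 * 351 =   -  2872584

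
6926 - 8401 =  - 1475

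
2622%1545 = 1077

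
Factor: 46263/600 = 2^ ( - 3)*5^( - 2)*7^1*2203^1 = 15421/200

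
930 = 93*10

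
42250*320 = 13520000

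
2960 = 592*5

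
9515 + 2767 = 12282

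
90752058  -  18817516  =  71934542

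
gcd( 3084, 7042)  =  2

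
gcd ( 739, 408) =1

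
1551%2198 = 1551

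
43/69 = 43/69= 0.62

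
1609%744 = 121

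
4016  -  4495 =- 479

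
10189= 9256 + 933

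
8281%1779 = 1165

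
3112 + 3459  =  6571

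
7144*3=21432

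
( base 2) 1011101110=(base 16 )2EE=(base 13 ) 459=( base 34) M2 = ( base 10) 750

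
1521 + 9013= 10534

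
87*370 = 32190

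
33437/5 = 6687+2/5 = 6687.40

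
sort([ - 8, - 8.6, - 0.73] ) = [ - 8.6 ,  -  8, - 0.73] 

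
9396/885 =10 + 182/295 = 10.62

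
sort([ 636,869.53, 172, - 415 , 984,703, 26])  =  [ - 415, 26, 172,636, 703,869.53, 984]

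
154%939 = 154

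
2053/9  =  228 + 1/9 = 228.11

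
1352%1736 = 1352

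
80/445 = 16/89 = 0.18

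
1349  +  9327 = 10676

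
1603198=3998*401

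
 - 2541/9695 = -363/1385 = - 0.26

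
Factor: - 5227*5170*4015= -108499713850  =  - 2^1*5^2*11^2*47^1*73^1*5227^1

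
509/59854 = 509/59854=0.01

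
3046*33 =100518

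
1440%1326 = 114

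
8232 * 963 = 7927416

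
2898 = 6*483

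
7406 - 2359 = 5047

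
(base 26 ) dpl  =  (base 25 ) F39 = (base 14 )3639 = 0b10010011110011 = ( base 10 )9459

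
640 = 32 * 20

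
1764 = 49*36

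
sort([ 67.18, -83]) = [- 83  ,  67.18]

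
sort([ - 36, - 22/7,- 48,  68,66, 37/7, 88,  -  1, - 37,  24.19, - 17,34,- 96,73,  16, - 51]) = [ - 96, - 51,-48 , - 37, - 36,- 17,-22/7,  -  1, 37/7, 16, 24.19 , 34, 66, 68, 73,88]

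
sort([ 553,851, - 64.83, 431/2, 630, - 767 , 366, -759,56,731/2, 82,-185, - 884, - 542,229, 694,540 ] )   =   [ - 884, -767,-759, - 542 ,-185, - 64.83, 56, 82,431/2,  229 , 731/2,  366,  540,553  ,  630, 694,851]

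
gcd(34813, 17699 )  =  1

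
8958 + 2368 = 11326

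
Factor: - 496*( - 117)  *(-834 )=  -  48398688 = - 2^5*3^3 * 13^1*31^1*139^1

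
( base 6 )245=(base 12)85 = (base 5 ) 401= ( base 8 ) 145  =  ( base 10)101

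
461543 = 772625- 311082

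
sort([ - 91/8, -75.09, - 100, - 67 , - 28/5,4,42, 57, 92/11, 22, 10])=[ - 100, - 75.09, - 67,-91/8, -28/5,4,92/11,10, 22, 42, 57]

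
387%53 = 16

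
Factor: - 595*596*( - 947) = 2^2*5^1*7^1*17^1 * 149^1*947^1 = 335825140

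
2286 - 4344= - 2058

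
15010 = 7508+7502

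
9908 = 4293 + 5615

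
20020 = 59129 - 39109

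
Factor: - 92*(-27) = 2^2*3^3 * 23^1   =  2484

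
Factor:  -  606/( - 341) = 2^1*3^1 * 11^(-1)*31^(  -  1 ) * 101^1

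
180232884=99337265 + 80895619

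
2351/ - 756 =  -2351/756= -3.11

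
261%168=93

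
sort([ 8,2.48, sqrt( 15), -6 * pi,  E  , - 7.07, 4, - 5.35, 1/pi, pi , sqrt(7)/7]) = [ - 6*pi,-7.07,- 5.35, 1/pi,  sqrt(7)/7 , 2.48 , E, pi,sqrt( 15) , 4,8 ] 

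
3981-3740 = 241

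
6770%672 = 50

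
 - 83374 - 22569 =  - 105943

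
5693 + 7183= 12876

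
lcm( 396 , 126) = 2772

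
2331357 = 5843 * 399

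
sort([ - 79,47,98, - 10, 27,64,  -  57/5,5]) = [ - 79,  -  57/5, - 10, 5, 27,47, 64,98]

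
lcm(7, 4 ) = 28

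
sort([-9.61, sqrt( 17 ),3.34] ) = [ -9.61,3.34, sqrt( 17 ) ] 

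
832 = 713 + 119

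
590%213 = 164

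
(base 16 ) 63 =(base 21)4f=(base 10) 99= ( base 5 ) 344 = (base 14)71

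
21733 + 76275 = 98008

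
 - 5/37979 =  - 5/37979=- 0.00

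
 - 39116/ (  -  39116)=1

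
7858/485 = 7858/485=16.20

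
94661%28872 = 8045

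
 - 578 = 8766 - 9344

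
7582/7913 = 7582/7913 = 0.96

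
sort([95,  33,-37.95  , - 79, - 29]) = [ - 79, - 37.95, - 29, 33, 95 ]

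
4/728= 1/182 = 0.01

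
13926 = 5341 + 8585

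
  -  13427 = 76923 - 90350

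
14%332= 14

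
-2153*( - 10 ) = 21530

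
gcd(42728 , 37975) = 49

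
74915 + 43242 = 118157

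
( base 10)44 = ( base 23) 1L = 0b101100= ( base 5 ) 134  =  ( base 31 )1d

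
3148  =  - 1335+4483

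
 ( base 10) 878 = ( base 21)1kh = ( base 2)1101101110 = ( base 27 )15E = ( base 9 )1175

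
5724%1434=1422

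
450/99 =50/11 = 4.55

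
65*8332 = 541580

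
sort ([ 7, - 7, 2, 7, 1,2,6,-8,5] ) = [ - 8, - 7, 1, 2, 2, 5, 6,7, 7 ]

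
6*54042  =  324252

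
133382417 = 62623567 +70758850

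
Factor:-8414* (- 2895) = 2^1 * 3^1*5^1*7^1*193^1*601^1 = 24358530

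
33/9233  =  33/9233 = 0.00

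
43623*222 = 9684306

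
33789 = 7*4827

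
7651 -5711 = 1940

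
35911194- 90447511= -54536317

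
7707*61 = 470127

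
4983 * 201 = 1001583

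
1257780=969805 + 287975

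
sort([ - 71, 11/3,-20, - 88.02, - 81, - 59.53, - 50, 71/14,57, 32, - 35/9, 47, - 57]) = [ - 88.02, - 81, - 71, - 59.53, - 57 , - 50, - 20, - 35/9, 11/3,71/14, 32,47,57] 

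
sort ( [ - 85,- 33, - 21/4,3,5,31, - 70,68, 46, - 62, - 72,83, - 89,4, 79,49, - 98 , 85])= [-98,-89, - 85, - 72, - 70,  -  62, - 33, - 21/4,3,4,5, 31,46,49,68,  79,83,85]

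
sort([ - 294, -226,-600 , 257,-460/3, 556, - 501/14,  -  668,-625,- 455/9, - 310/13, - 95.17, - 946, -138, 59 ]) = [  -  946, - 668, - 625, -600, - 294, - 226 , - 460/3, - 138, - 95.17, - 455/9, - 501/14, - 310/13, 59 , 257 , 556]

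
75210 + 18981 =94191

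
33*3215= 106095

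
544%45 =4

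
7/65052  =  7/65052=0.00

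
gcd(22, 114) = 2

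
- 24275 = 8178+- 32453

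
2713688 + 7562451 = 10276139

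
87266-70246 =17020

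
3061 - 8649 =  - 5588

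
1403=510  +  893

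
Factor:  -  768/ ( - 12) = 2^6 = 64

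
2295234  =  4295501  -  2000267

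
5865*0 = 0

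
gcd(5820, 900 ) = 60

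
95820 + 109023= 204843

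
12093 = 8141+3952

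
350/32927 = 350/32927 = 0.01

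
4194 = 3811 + 383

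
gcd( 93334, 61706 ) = 2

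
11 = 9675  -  9664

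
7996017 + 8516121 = 16512138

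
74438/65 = 5726/5  =  1145.20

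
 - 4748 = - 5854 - -1106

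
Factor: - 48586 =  - 2^1*17^1*1429^1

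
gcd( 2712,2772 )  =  12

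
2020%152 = 44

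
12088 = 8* 1511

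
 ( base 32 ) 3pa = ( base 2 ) 111100101010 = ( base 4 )330222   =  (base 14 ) 15b4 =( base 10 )3882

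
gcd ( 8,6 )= 2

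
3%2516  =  3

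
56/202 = 28/101 = 0.28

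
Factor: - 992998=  - 2^1*496499^1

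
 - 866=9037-9903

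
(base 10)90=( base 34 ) 2m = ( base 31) 2s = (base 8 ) 132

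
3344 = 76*44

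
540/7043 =540/7043=0.08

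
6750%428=330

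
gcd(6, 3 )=3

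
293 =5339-5046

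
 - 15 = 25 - 40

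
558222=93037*6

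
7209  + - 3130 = 4079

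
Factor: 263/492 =2^ ( - 2)*3^( - 1)*41^( - 1 )*263^1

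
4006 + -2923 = 1083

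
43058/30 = 21529/15  =  1435.27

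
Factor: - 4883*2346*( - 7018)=2^2*3^1*11^2*17^1*19^1 * 23^1*29^1*257^1 = 80394825324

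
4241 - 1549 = 2692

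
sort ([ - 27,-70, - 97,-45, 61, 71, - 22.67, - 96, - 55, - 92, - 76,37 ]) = [ - 97,- 96 , - 92, - 76, - 70 ,-55, - 45, - 27, - 22.67, 37 , 61,  71 ] 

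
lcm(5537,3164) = 22148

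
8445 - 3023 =5422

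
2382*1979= 4713978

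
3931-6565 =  - 2634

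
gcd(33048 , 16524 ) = 16524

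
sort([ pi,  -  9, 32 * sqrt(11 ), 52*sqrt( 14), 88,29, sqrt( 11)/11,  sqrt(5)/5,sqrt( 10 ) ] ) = [ - 9 , sqrt (11) /11,sqrt(5)/5, pi, sqrt (10 ), 29, 88, 32 * sqrt( 11),52*sqrt(14) ] 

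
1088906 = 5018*217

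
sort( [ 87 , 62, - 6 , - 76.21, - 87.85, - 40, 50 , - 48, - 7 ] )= [-87.85, - 76.21 , -48, - 40, - 7,-6,50,62,87 ] 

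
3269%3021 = 248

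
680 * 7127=4846360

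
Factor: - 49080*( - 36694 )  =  1800941520 = 2^4*3^1*5^1*7^1*409^1*2621^1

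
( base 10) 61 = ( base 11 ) 56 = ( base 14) 45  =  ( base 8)75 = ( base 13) 49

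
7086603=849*8347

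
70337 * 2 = 140674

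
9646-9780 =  - 134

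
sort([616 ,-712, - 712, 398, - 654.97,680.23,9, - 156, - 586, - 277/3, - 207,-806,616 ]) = [-806, - 712, - 712, -654.97, - 586, - 207, - 156, - 277/3,9, 398, 616,616,680.23]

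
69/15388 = 69/15388= 0.00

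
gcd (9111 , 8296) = 1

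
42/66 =7/11= 0.64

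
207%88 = 31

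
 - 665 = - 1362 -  - 697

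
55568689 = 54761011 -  - 807678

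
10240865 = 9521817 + 719048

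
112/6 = 56/3 = 18.67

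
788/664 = 197/166=1.19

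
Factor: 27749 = 27749^1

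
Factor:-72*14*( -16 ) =2^8*3^2 *7^1 = 16128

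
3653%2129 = 1524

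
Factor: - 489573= - 3^2*7^1 * 19^1 * 409^1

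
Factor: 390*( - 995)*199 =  -77221950 =- 2^1 * 3^1*5^2*13^1*199^2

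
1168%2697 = 1168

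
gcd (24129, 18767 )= 2681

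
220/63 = 220/63 = 3.49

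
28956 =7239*4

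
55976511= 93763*597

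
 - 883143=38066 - 921209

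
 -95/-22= 95/22 = 4.32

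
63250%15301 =2046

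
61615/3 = 61615/3 = 20538.33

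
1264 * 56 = 70784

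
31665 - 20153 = 11512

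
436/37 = 436/37 = 11.78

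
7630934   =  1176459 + 6454475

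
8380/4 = 2095  =  2095.00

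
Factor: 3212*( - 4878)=-2^3*3^2 * 11^1*73^1*271^1 = -15668136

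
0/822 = 0 = 0.00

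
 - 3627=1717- 5344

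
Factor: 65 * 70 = 4550= 2^1* 5^2* 7^1*13^1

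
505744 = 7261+498483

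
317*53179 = 16857743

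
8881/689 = 12  +  613/689 = 12.89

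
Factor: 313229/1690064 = 2^( - 4 ) * 7^1 *29^1 * 53^(-1) * 1543^1*1993^ ( - 1)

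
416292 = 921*452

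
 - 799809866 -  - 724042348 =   -  75767518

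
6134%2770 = 594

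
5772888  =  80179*72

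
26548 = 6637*4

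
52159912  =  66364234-14204322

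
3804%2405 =1399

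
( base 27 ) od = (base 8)1225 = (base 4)22111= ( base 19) 1FF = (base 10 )661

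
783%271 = 241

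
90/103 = 90/103 = 0.87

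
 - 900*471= -423900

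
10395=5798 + 4597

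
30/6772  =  15/3386=0.00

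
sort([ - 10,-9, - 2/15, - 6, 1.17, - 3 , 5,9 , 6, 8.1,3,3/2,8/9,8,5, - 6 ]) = [ - 10, - 9, - 6, - 6, -3, - 2/15,8/9,1.17,3/2,3,5,5,6 , 8 , 8.1 , 9 ]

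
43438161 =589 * 73749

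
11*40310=443410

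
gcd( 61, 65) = 1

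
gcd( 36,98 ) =2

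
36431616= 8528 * 4272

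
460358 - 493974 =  - 33616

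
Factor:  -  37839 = - 3^1*12613^1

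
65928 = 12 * 5494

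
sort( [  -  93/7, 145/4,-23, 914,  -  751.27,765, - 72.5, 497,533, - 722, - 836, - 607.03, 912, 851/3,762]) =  [ -836, - 751.27,-722, - 607.03, - 72.5, - 23, - 93/7,  145/4, 851/3,497,  533 , 762, 765 , 912, 914 ]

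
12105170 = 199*60830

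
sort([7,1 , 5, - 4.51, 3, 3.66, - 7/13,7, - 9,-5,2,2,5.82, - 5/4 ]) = [-9, - 5,-4.51, - 5/4, - 7/13,1,2,2,3,3.66, 5,5.82,7, 7] 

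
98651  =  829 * 119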